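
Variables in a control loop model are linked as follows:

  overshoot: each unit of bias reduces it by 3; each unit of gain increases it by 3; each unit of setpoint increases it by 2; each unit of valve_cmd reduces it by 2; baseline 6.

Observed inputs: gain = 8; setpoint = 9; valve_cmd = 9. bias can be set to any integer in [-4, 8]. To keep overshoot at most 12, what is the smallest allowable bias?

Substituting into the overshoot equation gives overshoot = -3*bias + 30.
Require -3*bias + 30 ≤ 12, so bias ≥ 6.
The smallest integer in [-4, 8] satisfying this is 6.

bias = 6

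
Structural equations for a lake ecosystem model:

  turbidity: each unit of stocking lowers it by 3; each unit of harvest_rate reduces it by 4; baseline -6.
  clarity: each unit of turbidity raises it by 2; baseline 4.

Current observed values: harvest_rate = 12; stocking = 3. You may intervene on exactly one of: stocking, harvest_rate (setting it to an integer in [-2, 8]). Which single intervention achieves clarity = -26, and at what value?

Intervening on stocking: clarity = -6*stocking - 104. Reaching -26 requires stocking = -13, outside [-2, 8].
Intervening on harvest_rate: with other inputs at their observed values, clarity = -8*harvest_rate - 26. Solving for -26 gives harvest_rate = 0, within [-2, 8].

set harvest_rate = 0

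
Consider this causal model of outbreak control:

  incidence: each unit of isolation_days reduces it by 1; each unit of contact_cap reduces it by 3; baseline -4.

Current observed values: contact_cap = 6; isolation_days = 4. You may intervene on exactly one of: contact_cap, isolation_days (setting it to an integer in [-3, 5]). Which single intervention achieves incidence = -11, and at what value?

Intervening on contact_cap: with other inputs at their observed values, incidence = -3*contact_cap - 8. Solving for -11 gives contact_cap = 1, within [-3, 5].
Intervening on isolation_days: incidence = -isolation_days - 22. Reaching -11 requires isolation_days = -11, outside [-3, 5].

set contact_cap = 1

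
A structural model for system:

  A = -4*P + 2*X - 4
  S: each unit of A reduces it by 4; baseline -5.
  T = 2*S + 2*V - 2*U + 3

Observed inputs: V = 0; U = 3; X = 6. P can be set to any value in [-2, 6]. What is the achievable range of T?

Substituting into the A equation gives A = -4*P + 8.
This gives S = 16*P - 37.
So T = 32*P - 77.
Linear in P, so extremes are at the endpoints: P = -2 gives T = -141; P = 6 gives T = 115.

-141 to 115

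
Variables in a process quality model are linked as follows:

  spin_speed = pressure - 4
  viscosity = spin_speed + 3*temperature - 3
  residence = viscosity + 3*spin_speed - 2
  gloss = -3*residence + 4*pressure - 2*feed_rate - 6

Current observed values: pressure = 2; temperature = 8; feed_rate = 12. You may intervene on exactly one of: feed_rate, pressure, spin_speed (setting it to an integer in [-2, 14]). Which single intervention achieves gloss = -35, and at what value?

Intervening on feed_rate: with other inputs at their observed values, gloss = -2*feed_rate - 31. Solving for -35 gives feed_rate = 2, within [-2, 14].
Intervening on pressure: gloss = -8*pressure - 39. Reaching -35 requires pressure = -1/2, not an integer.
Intervening on spin_speed: gloss = -12*spin_speed - 79. Reaching -35 requires spin_speed = -11/3, not an integer.

set feed_rate = 2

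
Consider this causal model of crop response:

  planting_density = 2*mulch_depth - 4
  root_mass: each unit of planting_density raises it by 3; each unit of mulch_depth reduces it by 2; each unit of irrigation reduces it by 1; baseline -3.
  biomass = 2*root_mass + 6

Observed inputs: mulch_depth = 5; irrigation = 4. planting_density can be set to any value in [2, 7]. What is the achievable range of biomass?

Intervening on planting_density fixes its value directly, overriding its dependence on mulch_depth.
Substituting into the root_mass equation gives root_mass = 3*planting_density - 17.
This gives biomass = 6*planting_density - 28.
Linear in planting_density, so extremes are at the endpoints: planting_density = 2 gives biomass = -16; planting_density = 7 gives biomass = 14.

-16 to 14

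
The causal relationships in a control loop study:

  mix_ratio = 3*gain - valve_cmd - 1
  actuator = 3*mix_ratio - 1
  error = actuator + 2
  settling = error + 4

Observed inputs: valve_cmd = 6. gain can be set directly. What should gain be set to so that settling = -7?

Substituting into the mix_ratio equation gives mix_ratio = 3*gain - 7.
Substituting into the actuator equation gives actuator = 9*gain - 22.
error becomes 9*gain - 20.
So settling = 9*gain - 16.
Solve 9*gain - 16 = -7: gain = (-7 + 16) / 9 = 1.

gain = 1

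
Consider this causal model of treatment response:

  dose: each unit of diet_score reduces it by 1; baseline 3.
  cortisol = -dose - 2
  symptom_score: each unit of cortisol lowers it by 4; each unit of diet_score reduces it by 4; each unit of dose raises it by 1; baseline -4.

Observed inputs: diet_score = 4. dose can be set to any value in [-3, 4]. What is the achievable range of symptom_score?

Intervening on dose fixes its value directly, overriding its dependence on diet_score.
Substituting into the symptom_score equation gives symptom_score = 5*dose - 12.
Linear in dose, so extremes are at the endpoints: dose = -3 gives symptom_score = -27; dose = 4 gives symptom_score = 8.

-27 to 8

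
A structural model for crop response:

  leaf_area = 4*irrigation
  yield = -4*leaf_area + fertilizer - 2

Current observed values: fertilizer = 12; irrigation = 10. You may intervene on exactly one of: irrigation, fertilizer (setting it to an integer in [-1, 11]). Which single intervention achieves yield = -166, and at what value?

set irrigation = 11

Intervening on irrigation: with other inputs at their observed values, yield = -16*irrigation + 10. Solving for -166 gives irrigation = 11, within [-1, 11].
Intervening on fertilizer: yield = fertilizer - 162. Reaching -166 requires fertilizer = -4, outside [-1, 11].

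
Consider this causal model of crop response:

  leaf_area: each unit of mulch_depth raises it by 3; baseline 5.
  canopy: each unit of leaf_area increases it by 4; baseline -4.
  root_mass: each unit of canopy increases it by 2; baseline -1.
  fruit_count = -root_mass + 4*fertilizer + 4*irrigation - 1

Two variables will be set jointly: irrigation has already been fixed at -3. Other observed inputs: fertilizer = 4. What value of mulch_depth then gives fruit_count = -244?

With irrigation held at -3:
Substituting into the canopy equation gives canopy = 12*mulch_depth + 16.
Substituting into the root_mass equation gives root_mass = 24*mulch_depth + 31.
Substituting into the fruit_count equation gives fruit_count = -24*mulch_depth - 28.
Solve -24*mulch_depth - 28 = -244: mulch_depth = (-244 + 28) / -24 = 9.

mulch_depth = 9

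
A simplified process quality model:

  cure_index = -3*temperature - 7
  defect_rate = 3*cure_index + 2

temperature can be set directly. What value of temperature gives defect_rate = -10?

temperature = -1

Substituting into the defect_rate equation gives defect_rate = -9*temperature - 19.
Solve -9*temperature - 19 = -10: temperature = (-10 + 19) / -9 = -1.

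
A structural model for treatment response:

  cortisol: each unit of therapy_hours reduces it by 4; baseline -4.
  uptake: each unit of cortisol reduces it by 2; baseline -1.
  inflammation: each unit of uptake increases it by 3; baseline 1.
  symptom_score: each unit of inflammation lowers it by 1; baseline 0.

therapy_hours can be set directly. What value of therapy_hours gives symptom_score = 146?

therapy_hours = -7

Substituting into the uptake equation gives uptake = 8*therapy_hours + 7.
This gives inflammation = 24*therapy_hours + 22.
symptom_score becomes -24*therapy_hours - 22.
Solve -24*therapy_hours - 22 = 146: therapy_hours = (146 + 22) / -24 = -7.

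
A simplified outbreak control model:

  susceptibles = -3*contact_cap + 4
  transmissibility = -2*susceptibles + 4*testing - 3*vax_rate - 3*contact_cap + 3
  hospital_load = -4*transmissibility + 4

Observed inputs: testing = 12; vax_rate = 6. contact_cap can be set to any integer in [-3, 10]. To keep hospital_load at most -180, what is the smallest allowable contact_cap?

Substituting into the transmissibility equation gives transmissibility = 3*contact_cap + 25.
Substituting into the hospital_load equation gives hospital_load = -12*contact_cap - 96.
Require -12*contact_cap - 96 ≤ -180, so contact_cap ≥ 7.
The smallest integer in [-3, 10] satisfying this is 7.

contact_cap = 7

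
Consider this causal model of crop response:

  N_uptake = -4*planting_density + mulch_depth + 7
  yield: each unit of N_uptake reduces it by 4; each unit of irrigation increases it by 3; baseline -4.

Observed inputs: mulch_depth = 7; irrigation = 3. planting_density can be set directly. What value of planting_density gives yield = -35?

planting_density = 1

Substituting into the N_uptake equation gives N_uptake = -4*planting_density + 14.
This gives yield = 16*planting_density - 51.
Solve 16*planting_density - 51 = -35: planting_density = (-35 + 51) / 16 = 1.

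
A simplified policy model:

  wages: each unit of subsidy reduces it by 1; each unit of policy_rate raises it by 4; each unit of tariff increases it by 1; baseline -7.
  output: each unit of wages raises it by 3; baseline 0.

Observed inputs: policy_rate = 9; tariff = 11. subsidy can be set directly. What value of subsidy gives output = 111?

Substituting into the wages equation gives wages = -subsidy + 40.
This gives output = -3*subsidy + 120.
Solve -3*subsidy + 120 = 111: subsidy = (111 - 120) / -3 = 3.

subsidy = 3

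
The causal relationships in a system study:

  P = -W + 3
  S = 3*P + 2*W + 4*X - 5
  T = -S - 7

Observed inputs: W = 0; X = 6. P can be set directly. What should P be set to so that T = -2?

Intervening on P fixes its value directly, overriding its dependence on W.
Substituting into the S equation gives S = 3*P + 19.
Substituting into the T equation gives T = -3*P - 26.
Solve -3*P - 26 = -2: P = (-2 + 26) / -3 = -8.

P = -8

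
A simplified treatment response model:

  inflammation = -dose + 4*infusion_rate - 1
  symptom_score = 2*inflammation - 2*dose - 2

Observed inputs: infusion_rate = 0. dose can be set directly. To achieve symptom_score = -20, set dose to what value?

Substituting into the inflammation equation gives inflammation = -dose - 1.
So symptom_score = -4*dose - 4.
Solve -4*dose - 4 = -20: dose = (-20 + 4) / -4 = 4.

dose = 4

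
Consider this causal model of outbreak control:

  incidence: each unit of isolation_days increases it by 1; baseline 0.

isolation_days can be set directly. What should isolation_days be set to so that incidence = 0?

Solve isolation_days = 0: isolation_days = 0 / 1 = 0.

isolation_days = 0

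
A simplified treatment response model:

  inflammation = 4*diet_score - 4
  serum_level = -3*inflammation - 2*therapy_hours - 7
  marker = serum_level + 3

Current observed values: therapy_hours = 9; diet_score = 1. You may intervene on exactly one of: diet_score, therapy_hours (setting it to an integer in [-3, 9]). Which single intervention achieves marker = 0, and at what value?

set therapy_hours = -2

Intervening on diet_score: marker = -12*diet_score - 10. Reaching 0 requires diet_score = -5/6, not an integer.
Intervening on therapy_hours: with other inputs at their observed values, marker = -2*therapy_hours - 4. Solving for 0 gives therapy_hours = -2, within [-3, 9].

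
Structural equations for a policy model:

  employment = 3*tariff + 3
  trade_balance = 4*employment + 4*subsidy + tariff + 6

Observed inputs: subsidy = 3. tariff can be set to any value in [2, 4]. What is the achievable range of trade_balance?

56 to 82

Substituting into the trade_balance equation gives trade_balance = 13*tariff + 30.
Linear in tariff, so extremes are at the endpoints: tariff = 2 gives trade_balance = 56; tariff = 4 gives trade_balance = 82.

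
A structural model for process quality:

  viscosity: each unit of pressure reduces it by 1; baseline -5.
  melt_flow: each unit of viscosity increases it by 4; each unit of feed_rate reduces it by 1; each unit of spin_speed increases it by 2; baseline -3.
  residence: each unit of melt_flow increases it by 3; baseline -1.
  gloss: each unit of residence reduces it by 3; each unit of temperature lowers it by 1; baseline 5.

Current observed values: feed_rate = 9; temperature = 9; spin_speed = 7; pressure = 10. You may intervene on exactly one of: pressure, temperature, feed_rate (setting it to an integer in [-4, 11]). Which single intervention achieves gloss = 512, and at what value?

Intervening on pressure: gloss = 36*pressure + 161. Reaching 512 requires pressure = 39/4, not an integer.
Intervening on temperature: gloss = -temperature + 530. Reaching 512 requires temperature = 18, outside [-4, 11].
Intervening on feed_rate: with other inputs at their observed values, gloss = 9*feed_rate + 440. Solving for 512 gives feed_rate = 8, within [-4, 11].

set feed_rate = 8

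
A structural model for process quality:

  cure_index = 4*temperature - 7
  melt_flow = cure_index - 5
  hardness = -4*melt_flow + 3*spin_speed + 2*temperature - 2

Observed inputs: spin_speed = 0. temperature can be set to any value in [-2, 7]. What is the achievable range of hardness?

-52 to 74

Substituting into the melt_flow equation gives melt_flow = 4*temperature - 12.
hardness becomes -14*temperature + 46.
Linear in temperature, so extremes are at the endpoints: temperature = -2 gives hardness = 74; temperature = 7 gives hardness = -52.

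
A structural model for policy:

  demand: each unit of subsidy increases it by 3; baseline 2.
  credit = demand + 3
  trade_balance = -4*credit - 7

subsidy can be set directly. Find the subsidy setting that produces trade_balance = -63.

subsidy = 3

Substituting into the credit equation gives credit = 3*subsidy + 5.
Substituting into the trade_balance equation gives trade_balance = -12*subsidy - 27.
Solve -12*subsidy - 27 = -63: subsidy = (-63 + 27) / -12 = 3.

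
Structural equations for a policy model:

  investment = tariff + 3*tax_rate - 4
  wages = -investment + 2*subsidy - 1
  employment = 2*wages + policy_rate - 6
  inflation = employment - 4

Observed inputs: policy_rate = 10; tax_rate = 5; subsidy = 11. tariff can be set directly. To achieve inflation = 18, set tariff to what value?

tariff = 1

Substituting into the investment equation gives investment = tariff + 11.
Substituting into the wages equation gives wages = -tariff + 10.
So employment = -2*tariff + 24.
Substituting into the inflation equation gives inflation = -2*tariff + 20.
Solve -2*tariff + 20 = 18: tariff = (18 - 20) / -2 = 1.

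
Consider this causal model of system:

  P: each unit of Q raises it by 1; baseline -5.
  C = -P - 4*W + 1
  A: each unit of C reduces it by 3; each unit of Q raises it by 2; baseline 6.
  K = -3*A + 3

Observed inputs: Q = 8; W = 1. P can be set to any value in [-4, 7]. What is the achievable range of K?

-153 to -54

Intervening on P fixes its value directly, overriding its dependence on Q.
Substituting into the C equation gives C = -P - 3.
A becomes 3*P + 31.
Substituting into the K equation gives K = -9*P - 90.
Linear in P, so extremes are at the endpoints: P = -4 gives K = -54; P = 7 gives K = -153.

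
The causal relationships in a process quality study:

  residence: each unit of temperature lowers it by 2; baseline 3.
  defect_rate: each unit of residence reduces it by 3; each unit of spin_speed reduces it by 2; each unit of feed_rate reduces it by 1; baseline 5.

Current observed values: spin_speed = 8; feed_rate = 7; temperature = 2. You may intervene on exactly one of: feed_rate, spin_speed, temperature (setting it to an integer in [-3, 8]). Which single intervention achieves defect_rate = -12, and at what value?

Intervening on feed_rate: with other inputs at their observed values, defect_rate = -feed_rate - 8. Solving for -12 gives feed_rate = 4, within [-3, 8].
Intervening on spin_speed: defect_rate = -2*spin_speed + 1. Reaching -12 requires spin_speed = 13/2, not an integer.
Intervening on temperature: defect_rate = 6*temperature - 27. Reaching -12 requires temperature = 5/2, not an integer.

set feed_rate = 4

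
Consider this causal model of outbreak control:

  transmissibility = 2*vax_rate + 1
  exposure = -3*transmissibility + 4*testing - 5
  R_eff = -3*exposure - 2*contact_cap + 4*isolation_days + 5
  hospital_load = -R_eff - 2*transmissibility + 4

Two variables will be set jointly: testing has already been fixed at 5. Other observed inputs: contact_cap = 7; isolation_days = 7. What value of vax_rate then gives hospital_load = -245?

vax_rate = 12

With testing held at 5:
Substituting into the exposure equation gives exposure = -6*vax_rate + 12.
Substituting into the R_eff equation gives R_eff = 18*vax_rate - 17.
Substituting into the hospital_load equation gives hospital_load = -22*vax_rate + 19.
Solve -22*vax_rate + 19 = -245: vax_rate = (-245 - 19) / -22 = 12.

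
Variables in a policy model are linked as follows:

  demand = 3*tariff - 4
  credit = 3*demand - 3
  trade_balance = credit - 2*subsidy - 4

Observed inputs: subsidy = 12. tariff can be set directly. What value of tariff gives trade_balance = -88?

tariff = -5

Substituting into the credit equation gives credit = 9*tariff - 15.
Substituting into the trade_balance equation gives trade_balance = 9*tariff - 43.
Solve 9*tariff - 43 = -88: tariff = (-88 + 43) / 9 = -5.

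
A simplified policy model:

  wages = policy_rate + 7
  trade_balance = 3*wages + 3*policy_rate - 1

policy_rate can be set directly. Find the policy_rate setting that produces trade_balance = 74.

Substituting into the trade_balance equation gives trade_balance = 6*policy_rate + 20.
Solve 6*policy_rate + 20 = 74: policy_rate = (74 - 20) / 6 = 9.

policy_rate = 9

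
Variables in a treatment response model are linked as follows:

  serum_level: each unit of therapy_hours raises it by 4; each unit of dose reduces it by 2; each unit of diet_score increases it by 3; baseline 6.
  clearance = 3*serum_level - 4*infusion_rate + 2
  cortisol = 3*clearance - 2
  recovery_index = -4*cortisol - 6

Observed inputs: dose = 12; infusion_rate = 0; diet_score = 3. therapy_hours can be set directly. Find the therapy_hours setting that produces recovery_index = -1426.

Substituting into the serum_level equation gives serum_level = 4*therapy_hours - 9.
This gives clearance = 12*therapy_hours - 25.
So cortisol = 36*therapy_hours - 77.
So recovery_index = -144*therapy_hours + 302.
Solve -144*therapy_hours + 302 = -1426: therapy_hours = (-1426 - 302) / -144 = 12.

therapy_hours = 12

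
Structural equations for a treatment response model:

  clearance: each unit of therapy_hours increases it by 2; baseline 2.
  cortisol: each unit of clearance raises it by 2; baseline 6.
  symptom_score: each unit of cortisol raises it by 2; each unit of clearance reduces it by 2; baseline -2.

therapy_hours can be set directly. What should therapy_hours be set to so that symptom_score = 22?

Substituting into the cortisol equation gives cortisol = 4*therapy_hours + 10.
Substituting into the symptom_score equation gives symptom_score = 4*therapy_hours + 14.
Solve 4*therapy_hours + 14 = 22: therapy_hours = (22 - 14) / 4 = 2.

therapy_hours = 2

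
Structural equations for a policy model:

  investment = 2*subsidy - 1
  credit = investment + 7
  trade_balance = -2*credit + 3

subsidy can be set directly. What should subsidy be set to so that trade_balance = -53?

Substituting into the credit equation gives credit = 2*subsidy + 6.
This gives trade_balance = -4*subsidy - 9.
Solve -4*subsidy - 9 = -53: subsidy = (-53 + 9) / -4 = 11.

subsidy = 11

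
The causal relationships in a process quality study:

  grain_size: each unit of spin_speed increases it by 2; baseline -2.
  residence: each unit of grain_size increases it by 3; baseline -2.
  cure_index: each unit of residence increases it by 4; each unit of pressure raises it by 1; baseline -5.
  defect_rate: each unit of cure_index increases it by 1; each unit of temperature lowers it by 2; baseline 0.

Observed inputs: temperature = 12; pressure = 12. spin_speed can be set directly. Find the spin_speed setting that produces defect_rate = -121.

spin_speed = -3

Substituting into the residence equation gives residence = 6*spin_speed - 8.
Substituting into the cure_index equation gives cure_index = 24*spin_speed - 25.
Substituting into the defect_rate equation gives defect_rate = 24*spin_speed - 49.
Solve 24*spin_speed - 49 = -121: spin_speed = (-121 + 49) / 24 = -3.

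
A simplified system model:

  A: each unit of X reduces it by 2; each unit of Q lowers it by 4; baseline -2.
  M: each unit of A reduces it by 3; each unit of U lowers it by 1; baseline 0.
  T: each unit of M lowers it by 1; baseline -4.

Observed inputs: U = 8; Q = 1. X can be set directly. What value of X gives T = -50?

X = 6

Substituting into the A equation gives A = -2*X - 6.
Substituting into the M equation gives M = 6*X + 10.
Substituting into the T equation gives T = -6*X - 14.
Solve -6*X - 14 = -50: X = (-50 + 14) / -6 = 6.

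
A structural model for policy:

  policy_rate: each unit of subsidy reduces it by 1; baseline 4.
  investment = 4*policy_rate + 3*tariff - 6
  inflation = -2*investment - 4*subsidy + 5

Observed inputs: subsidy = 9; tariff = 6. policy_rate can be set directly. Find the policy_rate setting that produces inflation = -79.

policy_rate = 3

Intervening on policy_rate fixes its value directly, overriding its dependence on subsidy.
Substituting into the investment equation gives investment = 4*policy_rate + 12.
So inflation = -8*policy_rate - 55.
Solve -8*policy_rate - 55 = -79: policy_rate = (-79 + 55) / -8 = 3.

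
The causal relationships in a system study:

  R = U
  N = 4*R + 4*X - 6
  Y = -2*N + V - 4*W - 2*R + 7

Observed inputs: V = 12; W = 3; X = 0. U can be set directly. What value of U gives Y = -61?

U = 8

Substituting into the N equation gives N = 4*U - 6.
Substituting into the Y equation gives Y = -10*U + 19.
Solve -10*U + 19 = -61: U = (-61 - 19) / -10 = 8.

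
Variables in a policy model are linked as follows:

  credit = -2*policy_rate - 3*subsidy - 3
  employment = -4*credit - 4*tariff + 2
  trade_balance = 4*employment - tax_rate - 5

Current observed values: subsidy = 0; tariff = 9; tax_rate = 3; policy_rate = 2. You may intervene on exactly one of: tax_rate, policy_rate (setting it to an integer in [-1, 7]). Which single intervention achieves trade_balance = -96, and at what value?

Intervening on tax_rate: trade_balance = -tax_rate - 29. Reaching -96 requires tax_rate = 67, outside [-1, 7].
Intervening on policy_rate: with other inputs at their observed values, trade_balance = 32*policy_rate - 96. Solving for -96 gives policy_rate = 0, within [-1, 7].

set policy_rate = 0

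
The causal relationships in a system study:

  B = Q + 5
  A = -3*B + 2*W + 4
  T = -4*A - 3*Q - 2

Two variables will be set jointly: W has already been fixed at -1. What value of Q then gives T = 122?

Q = 8

With W held at -1:
Substituting into the A equation gives A = -3*Q - 13.
Substituting into the T equation gives T = 9*Q + 50.
Solve 9*Q + 50 = 122: Q = (122 - 50) / 9 = 8.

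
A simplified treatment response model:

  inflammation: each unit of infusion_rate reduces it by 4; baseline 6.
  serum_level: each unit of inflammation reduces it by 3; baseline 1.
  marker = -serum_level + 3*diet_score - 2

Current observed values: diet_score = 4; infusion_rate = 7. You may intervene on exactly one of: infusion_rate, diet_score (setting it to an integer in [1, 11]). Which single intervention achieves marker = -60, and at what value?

Intervening on infusion_rate: marker = -12*infusion_rate + 27. Reaching -60 requires infusion_rate = 29/4, not an integer.
Intervening on diet_score: with other inputs at their observed values, marker = 3*diet_score - 69. Solving for -60 gives diet_score = 3, within [1, 11].

set diet_score = 3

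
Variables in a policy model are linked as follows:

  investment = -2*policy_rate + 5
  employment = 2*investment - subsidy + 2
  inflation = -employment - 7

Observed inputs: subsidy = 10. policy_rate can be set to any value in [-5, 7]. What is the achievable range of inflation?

Substituting into the employment equation gives employment = -4*policy_rate + 2.
This gives inflation = 4*policy_rate - 9.
Linear in policy_rate, so extremes are at the endpoints: policy_rate = -5 gives inflation = -29; policy_rate = 7 gives inflation = 19.

-29 to 19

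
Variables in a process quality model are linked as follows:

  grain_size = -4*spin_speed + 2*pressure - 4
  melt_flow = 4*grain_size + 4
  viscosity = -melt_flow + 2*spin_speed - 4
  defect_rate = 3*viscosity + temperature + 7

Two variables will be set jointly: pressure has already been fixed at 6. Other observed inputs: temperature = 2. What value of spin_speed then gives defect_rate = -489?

spin_speed = -7

With pressure held at 6:
Substituting into the grain_size equation gives grain_size = -4*spin_speed + 8.
This gives melt_flow = -16*spin_speed + 36.
Substituting into the viscosity equation gives viscosity = 18*spin_speed - 40.
defect_rate becomes 54*spin_speed - 111.
Solve 54*spin_speed - 111 = -489: spin_speed = (-489 + 111) / 54 = -7.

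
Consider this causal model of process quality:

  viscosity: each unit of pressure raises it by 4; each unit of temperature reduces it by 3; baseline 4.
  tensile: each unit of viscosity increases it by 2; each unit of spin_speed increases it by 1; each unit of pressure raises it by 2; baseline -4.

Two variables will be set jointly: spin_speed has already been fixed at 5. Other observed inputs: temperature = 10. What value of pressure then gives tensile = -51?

With spin_speed held at 5:
Substituting into the viscosity equation gives viscosity = 4*pressure - 26.
So tensile = 10*pressure - 51.
Solve 10*pressure - 51 = -51: pressure = (-51 + 51) / 10 = 0.

pressure = 0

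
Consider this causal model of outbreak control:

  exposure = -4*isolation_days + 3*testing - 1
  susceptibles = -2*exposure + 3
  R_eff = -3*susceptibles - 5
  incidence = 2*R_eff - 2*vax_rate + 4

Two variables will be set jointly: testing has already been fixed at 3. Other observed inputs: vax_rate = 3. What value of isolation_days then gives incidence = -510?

isolation_days = 12

With testing held at 3:
Substituting into the exposure equation gives exposure = -4*isolation_days + 8.
This gives susceptibles = 8*isolation_days - 13.
So R_eff = -24*isolation_days + 34.
This gives incidence = -48*isolation_days + 66.
Solve -48*isolation_days + 66 = -510: isolation_days = (-510 - 66) / -48 = 12.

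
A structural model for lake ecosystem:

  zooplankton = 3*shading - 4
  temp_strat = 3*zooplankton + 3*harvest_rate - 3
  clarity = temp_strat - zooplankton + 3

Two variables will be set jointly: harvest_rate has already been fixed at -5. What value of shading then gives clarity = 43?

With harvest_rate held at -5:
Substituting into the temp_strat equation gives temp_strat = 9*shading - 30.
Substituting into the clarity equation gives clarity = 6*shading - 23.
Solve 6*shading - 23 = 43: shading = (43 + 23) / 6 = 11.

shading = 11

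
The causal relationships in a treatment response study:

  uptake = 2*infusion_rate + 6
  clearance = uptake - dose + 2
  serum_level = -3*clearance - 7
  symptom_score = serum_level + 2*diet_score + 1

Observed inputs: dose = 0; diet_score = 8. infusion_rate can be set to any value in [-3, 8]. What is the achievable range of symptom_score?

-62 to 4

Substituting into the clearance equation gives clearance = 2*infusion_rate + 8.
This gives serum_level = -6*infusion_rate - 31.
Substituting into the symptom_score equation gives symptom_score = -6*infusion_rate - 14.
Linear in infusion_rate, so extremes are at the endpoints: infusion_rate = -3 gives symptom_score = 4; infusion_rate = 8 gives symptom_score = -62.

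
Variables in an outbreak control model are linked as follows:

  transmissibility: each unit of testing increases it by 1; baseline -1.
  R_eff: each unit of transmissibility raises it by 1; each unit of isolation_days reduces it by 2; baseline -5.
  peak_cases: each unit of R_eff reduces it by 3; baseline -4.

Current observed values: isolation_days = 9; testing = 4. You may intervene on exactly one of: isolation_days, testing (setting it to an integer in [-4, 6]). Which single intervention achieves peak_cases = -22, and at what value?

set isolation_days = -4

Intervening on isolation_days: with other inputs at their observed values, peak_cases = 6*isolation_days + 2. Solving for -22 gives isolation_days = -4, within [-4, 6].
Intervening on testing: peak_cases = -3*testing + 68. Reaching -22 requires testing = 30, outside [-4, 6].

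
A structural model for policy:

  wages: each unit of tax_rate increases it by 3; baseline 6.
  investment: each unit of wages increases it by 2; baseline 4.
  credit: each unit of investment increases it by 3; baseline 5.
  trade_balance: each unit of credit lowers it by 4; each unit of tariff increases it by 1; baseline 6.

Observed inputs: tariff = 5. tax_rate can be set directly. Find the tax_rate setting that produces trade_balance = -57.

tax_rate = -2

Substituting into the investment equation gives investment = 6*tax_rate + 16.
Substituting into the credit equation gives credit = 18*tax_rate + 53.
Substituting into the trade_balance equation gives trade_balance = -72*tax_rate - 201.
Solve -72*tax_rate - 201 = -57: tax_rate = (-57 + 201) / -72 = -2.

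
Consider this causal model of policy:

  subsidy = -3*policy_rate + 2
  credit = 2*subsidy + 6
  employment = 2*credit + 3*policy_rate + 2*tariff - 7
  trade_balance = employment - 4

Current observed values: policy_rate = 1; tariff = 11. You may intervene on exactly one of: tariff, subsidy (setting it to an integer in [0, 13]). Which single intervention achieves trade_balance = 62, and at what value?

set subsidy = 9

Intervening on tariff: trade_balance = 2*tariff. Reaching 62 requires tariff = 31, outside [0, 13].
Intervening on subsidy: with other inputs at their observed values, trade_balance = 4*subsidy + 26. Solving for 62 gives subsidy = 9, within [0, 13].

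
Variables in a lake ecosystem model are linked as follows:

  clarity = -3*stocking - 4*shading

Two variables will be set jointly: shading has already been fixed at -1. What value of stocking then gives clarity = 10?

stocking = -2

With shading held at -1:
Substituting into the clarity equation gives clarity = -3*stocking + 4.
Solve -3*stocking + 4 = 10: stocking = (10 - 4) / -3 = -2.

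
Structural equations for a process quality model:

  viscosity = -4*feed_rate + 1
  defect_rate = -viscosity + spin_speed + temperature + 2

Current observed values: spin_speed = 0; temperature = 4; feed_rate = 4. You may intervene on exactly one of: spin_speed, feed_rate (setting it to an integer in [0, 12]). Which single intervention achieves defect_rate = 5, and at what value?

set feed_rate = 0

Intervening on spin_speed: defect_rate = spin_speed + 21. Reaching 5 requires spin_speed = -16, outside [0, 12].
Intervening on feed_rate: with other inputs at their observed values, defect_rate = 4*feed_rate + 5. Solving for 5 gives feed_rate = 0, within [0, 12].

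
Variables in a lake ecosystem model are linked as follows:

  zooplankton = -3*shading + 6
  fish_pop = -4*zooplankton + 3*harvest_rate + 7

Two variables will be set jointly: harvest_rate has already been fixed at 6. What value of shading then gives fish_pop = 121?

shading = 10

With harvest_rate held at 6:
Substituting into the fish_pop equation gives fish_pop = 12*shading + 1.
Solve 12*shading + 1 = 121: shading = (121 - 1) / 12 = 10.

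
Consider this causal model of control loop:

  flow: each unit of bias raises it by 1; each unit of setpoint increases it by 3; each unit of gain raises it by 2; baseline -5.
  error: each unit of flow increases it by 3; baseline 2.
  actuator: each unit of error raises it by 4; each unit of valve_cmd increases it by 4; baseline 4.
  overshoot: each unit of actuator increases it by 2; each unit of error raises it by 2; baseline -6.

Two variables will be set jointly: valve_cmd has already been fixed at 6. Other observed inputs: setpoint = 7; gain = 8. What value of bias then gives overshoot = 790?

bias = -8

With valve_cmd held at 6:
Substituting into the flow equation gives flow = bias + 32.
So error = 3*bias + 98.
Substituting into the actuator equation gives actuator = 12*bias + 420.
overshoot becomes 30*bias + 1030.
Solve 30*bias + 1030 = 790: bias = (790 - 1030) / 30 = -8.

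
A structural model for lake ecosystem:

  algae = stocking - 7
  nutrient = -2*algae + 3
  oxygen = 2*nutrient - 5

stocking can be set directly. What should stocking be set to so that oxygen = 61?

Substituting into the nutrient equation gives nutrient = -2*stocking + 17.
oxygen becomes -4*stocking + 29.
Solve -4*stocking + 29 = 61: stocking = (61 - 29) / -4 = -8.

stocking = -8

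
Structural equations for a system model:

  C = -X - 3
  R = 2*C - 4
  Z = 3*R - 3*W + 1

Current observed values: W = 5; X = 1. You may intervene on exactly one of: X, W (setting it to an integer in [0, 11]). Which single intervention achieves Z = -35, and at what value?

Intervening on X: Z = -6*X - 44. Reaching -35 requires X = -3/2, not an integer.
Intervening on W: with other inputs at their observed values, Z = -3*W - 35. Solving for -35 gives W = 0, within [0, 11].

set W = 0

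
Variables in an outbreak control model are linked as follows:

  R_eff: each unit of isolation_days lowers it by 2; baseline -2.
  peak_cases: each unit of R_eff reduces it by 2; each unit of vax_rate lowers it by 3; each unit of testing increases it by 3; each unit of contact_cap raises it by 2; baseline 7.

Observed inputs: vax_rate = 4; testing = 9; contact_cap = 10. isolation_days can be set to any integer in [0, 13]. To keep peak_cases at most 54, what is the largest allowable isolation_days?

isolation_days = 2

Substituting into the peak_cases equation gives peak_cases = 4*isolation_days + 46.
Require 4*isolation_days + 46 ≤ 54, so isolation_days ≤ 2.
The largest integer in [0, 13] satisfying this is 2.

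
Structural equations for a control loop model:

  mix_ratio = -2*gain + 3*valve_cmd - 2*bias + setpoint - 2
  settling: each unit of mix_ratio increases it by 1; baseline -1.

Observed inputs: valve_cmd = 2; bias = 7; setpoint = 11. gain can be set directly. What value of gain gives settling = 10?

Substituting into the mix_ratio equation gives mix_ratio = -2*gain + 1.
This gives settling = -2*gain.
Solve -2*gain = 10: gain = 10 / -2 = -5.

gain = -5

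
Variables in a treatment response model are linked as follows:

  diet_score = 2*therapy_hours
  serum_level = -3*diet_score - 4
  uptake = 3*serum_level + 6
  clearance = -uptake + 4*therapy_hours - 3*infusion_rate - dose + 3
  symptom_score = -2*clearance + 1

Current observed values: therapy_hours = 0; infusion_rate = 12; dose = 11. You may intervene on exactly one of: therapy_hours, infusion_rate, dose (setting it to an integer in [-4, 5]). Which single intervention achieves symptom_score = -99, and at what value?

Intervening on therapy_hours: with other inputs at their observed values, symptom_score = -44*therapy_hours + 77. Solving for -99 gives therapy_hours = 4, within [-4, 5].
Intervening on infusion_rate: symptom_score = 6*infusion_rate + 5. Reaching -99 requires infusion_rate = -52/3, not an integer.
Intervening on dose: symptom_score = 2*dose + 55. Reaching -99 requires dose = -77, outside [-4, 5].

set therapy_hours = 4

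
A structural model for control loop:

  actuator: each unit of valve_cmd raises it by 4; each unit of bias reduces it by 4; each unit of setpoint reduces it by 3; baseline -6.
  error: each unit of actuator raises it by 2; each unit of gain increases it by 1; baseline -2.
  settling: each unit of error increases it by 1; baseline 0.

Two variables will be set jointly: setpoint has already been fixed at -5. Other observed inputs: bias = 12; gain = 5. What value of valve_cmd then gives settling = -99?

valve_cmd = -3

With setpoint held at -5:
Substituting into the actuator equation gives actuator = 4*valve_cmd - 39.
This gives error = 8*valve_cmd - 75.
This gives settling = 8*valve_cmd - 75.
Solve 8*valve_cmd - 75 = -99: valve_cmd = (-99 + 75) / 8 = -3.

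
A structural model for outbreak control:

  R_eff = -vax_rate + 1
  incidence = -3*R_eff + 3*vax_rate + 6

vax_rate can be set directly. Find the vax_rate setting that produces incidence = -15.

Substituting into the incidence equation gives incidence = 6*vax_rate + 3.
Solve 6*vax_rate + 3 = -15: vax_rate = (-15 - 3) / 6 = -3.

vax_rate = -3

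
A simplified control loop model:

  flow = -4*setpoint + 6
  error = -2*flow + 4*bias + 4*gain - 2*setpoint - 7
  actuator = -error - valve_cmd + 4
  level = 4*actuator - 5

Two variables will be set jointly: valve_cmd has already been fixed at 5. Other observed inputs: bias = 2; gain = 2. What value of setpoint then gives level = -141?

With valve_cmd held at 5:
Substituting into the error equation gives error = 6*setpoint - 3.
This gives actuator = -6*setpoint + 2.
So level = -24*setpoint + 3.
Solve -24*setpoint + 3 = -141: setpoint = (-141 - 3) / -24 = 6.

setpoint = 6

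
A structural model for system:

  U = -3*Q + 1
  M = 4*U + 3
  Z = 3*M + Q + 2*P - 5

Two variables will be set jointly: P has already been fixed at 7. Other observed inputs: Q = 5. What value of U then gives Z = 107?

U = 7

With P held at 7:
Intervening on U fixes its value directly, overriding its dependence on Q.
Substituting into the Z equation gives Z = 12*U + 23.
Solve 12*U + 23 = 107: U = (107 - 23) / 12 = 7.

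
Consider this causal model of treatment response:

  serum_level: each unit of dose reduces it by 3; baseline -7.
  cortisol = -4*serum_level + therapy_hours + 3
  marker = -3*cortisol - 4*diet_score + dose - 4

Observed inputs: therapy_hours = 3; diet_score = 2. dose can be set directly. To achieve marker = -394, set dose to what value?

dose = 8

Substituting into the cortisol equation gives cortisol = 12*dose + 34.
Substituting into the marker equation gives marker = -35*dose - 114.
Solve -35*dose - 114 = -394: dose = (-394 + 114) / -35 = 8.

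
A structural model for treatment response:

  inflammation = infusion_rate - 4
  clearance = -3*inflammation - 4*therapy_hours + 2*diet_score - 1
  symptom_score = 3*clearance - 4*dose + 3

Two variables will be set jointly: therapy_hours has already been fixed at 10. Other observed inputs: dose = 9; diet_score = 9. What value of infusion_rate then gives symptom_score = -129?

infusion_rate = 7

With therapy_hours held at 10:
Substituting into the clearance equation gives clearance = -3*infusion_rate - 11.
Substituting into the symptom_score equation gives symptom_score = -9*infusion_rate - 66.
Solve -9*infusion_rate - 66 = -129: infusion_rate = (-129 + 66) / -9 = 7.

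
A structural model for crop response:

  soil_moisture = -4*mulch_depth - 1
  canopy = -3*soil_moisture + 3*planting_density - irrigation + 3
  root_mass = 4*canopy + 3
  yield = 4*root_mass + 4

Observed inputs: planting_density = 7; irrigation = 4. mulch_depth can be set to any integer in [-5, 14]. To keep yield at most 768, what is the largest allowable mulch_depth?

Substituting into the canopy equation gives canopy = 12*mulch_depth + 23.
Substituting into the root_mass equation gives root_mass = 48*mulch_depth + 95.
This gives yield = 192*mulch_depth + 384.
Require 192*mulch_depth + 384 ≤ 768, so mulch_depth ≤ 2.
The largest integer in [-5, 14] satisfying this is 2.

mulch_depth = 2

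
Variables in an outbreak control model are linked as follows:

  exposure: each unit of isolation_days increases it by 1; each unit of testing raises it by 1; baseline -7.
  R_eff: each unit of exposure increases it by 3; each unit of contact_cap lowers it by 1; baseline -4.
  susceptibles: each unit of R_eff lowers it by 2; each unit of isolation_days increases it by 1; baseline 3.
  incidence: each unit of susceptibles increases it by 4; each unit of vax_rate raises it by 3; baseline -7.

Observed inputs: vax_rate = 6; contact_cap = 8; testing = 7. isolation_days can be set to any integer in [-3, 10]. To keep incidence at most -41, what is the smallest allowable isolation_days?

Substituting into the exposure equation gives exposure = isolation_days.
Substituting into the R_eff equation gives R_eff = 3*isolation_days - 12.
So susceptibles = -5*isolation_days + 27.
incidence becomes -20*isolation_days + 119.
Require -20*isolation_days + 119 ≤ -41, so isolation_days ≥ 8.
The smallest integer in [-3, 10] satisfying this is 8.

isolation_days = 8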